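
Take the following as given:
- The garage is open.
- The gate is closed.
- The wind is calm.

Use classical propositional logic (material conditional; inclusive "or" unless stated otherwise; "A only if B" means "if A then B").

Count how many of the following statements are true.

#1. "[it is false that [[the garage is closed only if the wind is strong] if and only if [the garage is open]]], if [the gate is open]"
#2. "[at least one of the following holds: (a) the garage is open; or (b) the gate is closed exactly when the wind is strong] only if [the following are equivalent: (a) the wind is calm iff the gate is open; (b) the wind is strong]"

Let Q = "the gate is open" (F), P = "the garage is closed" (F), R = "the wind is strong" (F).

#1: Parsed as Q → ¬((P → R) ↔ ¬P)

P → R = F → F = T
¬P = ¬F = T
(P → R) ↔ ¬P = T ↔ T = T
¬((P → R) ↔ ¬P) = ¬T = F
Q → ¬((P → R) ↔ ¬P) = F → F = T
So #1 is true.

#2: This is (¬P ∨ (¬Q ↔ R)) → ((¬R ↔ Q) ↔ R).

¬P = ¬F = T
¬Q = ¬F = T
¬Q ↔ R = T ↔ F = F
¬P ∨ (¬Q ↔ R) = T ∨ F = T
¬R = ¬F = T
¬R ↔ Q = T ↔ F = F
(¬R ↔ Q) ↔ R = F ↔ F = T
(¬P ∨ (¬Q ↔ R)) → ((¬R ↔ Q) ↔ R) = T → T = T
Thus #2 is true.

True statements: 2.

2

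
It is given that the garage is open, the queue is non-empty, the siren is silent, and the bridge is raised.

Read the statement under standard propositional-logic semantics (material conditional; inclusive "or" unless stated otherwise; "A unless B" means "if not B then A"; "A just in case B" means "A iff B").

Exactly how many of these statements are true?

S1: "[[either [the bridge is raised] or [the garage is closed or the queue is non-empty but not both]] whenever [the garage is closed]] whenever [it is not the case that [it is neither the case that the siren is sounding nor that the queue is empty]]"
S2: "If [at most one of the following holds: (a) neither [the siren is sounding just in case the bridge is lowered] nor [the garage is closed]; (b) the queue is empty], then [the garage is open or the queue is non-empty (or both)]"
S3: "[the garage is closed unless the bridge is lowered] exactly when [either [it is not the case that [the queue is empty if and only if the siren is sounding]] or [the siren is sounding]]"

3

Let R = "the siren is sounding" (F), N = "the queue is empty" (F), V = "the garage is closed" (F), Q = "the bridge is raised" (T).

S1: This is ~(R nor N) -> (V -> (Q | (V xor ~N))).

R nor N = F nor F = T
~(R nor N) = ~T = F
~N = ~F = T
V xor ~N = F xor T = T
Q | (V xor ~N) = T | T = T
V -> (Q | (V xor ~N)) = F -> T = T
~(R nor N) -> (V -> (Q | (V xor ~N))) = F -> T = T
Hence S1 is true.

S2: Parsed as (((R <-> ~Q) nor V) nand N) -> (~V | ~N)

~Q = ~T = F
R <-> ~Q = F <-> F = T
(R <-> ~Q) nor V = T nor F = F
((R <-> ~Q) nor V) nand N = F nand F = T
~V = ~F = T
~N = ~F = T
~V | ~N = T | T = T
(((R <-> ~Q) nor V) nand N) -> (~V | ~N) = T -> T = T
Hence S2 is true.

S3: Formalization: (V | ~Q) <-> (~(N <-> R) | R)

~Q = ~T = F
V | ~Q = F | F = F
N <-> R = F <-> F = T
~(N <-> R) = ~T = F
~(N <-> R) | R = F | F = F
(V | ~Q) <-> (~(N <-> R) | R) = F <-> F = T
Thus S3 is true.

True statements: 3 (S1, S2, S3).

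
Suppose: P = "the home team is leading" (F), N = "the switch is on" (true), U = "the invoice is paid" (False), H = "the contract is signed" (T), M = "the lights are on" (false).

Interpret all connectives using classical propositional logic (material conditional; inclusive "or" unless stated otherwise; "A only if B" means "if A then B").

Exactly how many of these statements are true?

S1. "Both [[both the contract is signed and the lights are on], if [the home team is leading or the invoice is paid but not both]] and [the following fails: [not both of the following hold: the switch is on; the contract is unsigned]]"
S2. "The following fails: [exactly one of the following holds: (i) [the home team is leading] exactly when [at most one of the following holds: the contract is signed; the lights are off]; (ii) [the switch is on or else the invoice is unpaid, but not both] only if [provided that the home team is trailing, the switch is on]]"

1

S1: Formalization: ((P xor U) -> (H and M)) and not (N nand not H)

P xor U = False xor False = False
H and M = True and False = False
(P xor U) -> (H and M) = False -> False = True
not H = not True = False
N nand not H = True nand False = True
not (N nand not H) = not True = False
((P xor U) -> (H and M)) and not (N nand not H) = True and False = False
So S1 is false.

S2: This is not ((P iff (H nand not M)) xor ((N xor not U) -> (not P -> N))).

not M = not False = True
H nand not M = True nand True = False
P iff (H nand not M) = False iff False = True
not U = not False = True
N xor not U = True xor True = False
not P = not False = True
not P -> N = True -> True = True
(N xor not U) -> (not P -> N) = False -> True = True
(P iff (H nand not M)) xor ((N xor not U) -> (not P -> N)) = True xor True = False
not ((P iff (H nand not M)) xor ((N xor not U) -> (not P -> N))) = not False = True
Hence S2 is true.

1 of the 2 statements is true.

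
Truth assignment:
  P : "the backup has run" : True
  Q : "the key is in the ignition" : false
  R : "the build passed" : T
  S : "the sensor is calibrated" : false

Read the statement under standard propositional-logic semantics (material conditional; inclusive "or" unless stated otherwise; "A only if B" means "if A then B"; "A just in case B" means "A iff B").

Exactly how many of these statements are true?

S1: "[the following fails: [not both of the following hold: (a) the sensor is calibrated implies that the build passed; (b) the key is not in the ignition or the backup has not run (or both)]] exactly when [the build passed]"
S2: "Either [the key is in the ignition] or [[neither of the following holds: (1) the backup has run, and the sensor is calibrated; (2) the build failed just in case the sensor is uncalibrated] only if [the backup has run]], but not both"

2

S1: This is ~((S -> R) nand (~Q | ~P)) <-> R.

S -> R = F -> T = T
~Q = ~F = T
~P = ~T = F
~Q | ~P = T | F = T
(S -> R) nand (~Q | ~P) = T nand T = F
~((S -> R) nand (~Q | ~P)) = ~F = T
~((S -> R) nand (~Q | ~P)) <-> R = T <-> T = T
So S1 is true.

S2: Parsed as Q xor (((P & S) nor (~R <-> ~S)) -> P)

P & S = T & F = F
~R = ~T = F
~S = ~F = T
~R <-> ~S = F <-> T = F
(P & S) nor (~R <-> ~S) = F nor F = T
((P & S) nor (~R <-> ~S)) -> P = T -> T = T
Q xor (((P & S) nor (~R <-> ~S)) -> P) = F xor T = T
So S2 is true.

True statements: 2 (S1, S2).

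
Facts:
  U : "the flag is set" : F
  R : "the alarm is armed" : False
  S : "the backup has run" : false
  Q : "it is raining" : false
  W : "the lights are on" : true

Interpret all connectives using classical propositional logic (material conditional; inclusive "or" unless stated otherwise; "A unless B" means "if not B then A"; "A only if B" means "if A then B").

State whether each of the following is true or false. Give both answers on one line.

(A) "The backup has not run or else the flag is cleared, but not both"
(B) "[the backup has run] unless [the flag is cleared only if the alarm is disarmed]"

(A): Parsed as ¬S ⊕ ¬U

¬S = ¬F = T
¬U = ¬F = T
¬S ⊕ ¬U = T ⊕ T = F
Hence (A) is false.

(B): In symbols: S ∨ (¬U → ¬R)

¬U = ¬F = T
¬R = ¬F = T
¬U → ¬R = T → T = T
S ∨ (¬U → ¬R) = F ∨ T = T
So (B) is true.

(A) false, (B) true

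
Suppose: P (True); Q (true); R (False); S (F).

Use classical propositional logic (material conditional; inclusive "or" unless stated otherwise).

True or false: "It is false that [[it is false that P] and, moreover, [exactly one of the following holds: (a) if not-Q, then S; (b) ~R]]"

In symbols: ¬(¬P ∧ ((¬Q → S) ⊕ ¬R))

¬P = ¬T = F
¬Q = ¬T = F
¬Q → S = F → F = T
¬R = ¬F = T
(¬Q → S) ⊕ ¬R = T ⊕ T = F
¬P ∧ ((¬Q → S) ⊕ ¬R) = F ∧ F = F
¬(¬P ∧ ((¬Q → S) ⊕ ¬R)) = ¬F = T

True.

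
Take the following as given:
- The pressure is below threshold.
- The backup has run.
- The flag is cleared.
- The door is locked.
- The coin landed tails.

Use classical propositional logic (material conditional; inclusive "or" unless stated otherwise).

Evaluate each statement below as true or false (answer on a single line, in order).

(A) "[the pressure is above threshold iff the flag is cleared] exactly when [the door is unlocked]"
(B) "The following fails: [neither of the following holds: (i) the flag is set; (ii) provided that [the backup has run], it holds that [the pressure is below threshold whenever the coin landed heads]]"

Let V = "the pressure is above threshold" (F), K = "the flag is set" (F), D = "the door is locked" (T), P = "the backup has run" (T), Q = "the coin landed heads" (F).

(A): This is (V <-> ~K) <-> ~D.

~K = ~F = T
V <-> ~K = F <-> T = F
~D = ~T = F
(V <-> ~K) <-> ~D = F <-> F = T
Hence (A) is true.

(B): This is ~(K nor (P -> (Q -> ~V))).

~V = ~F = T
Q -> ~V = F -> T = T
P -> (Q -> ~V) = T -> T = T
K nor (P -> (Q -> ~V)) = F nor T = F
~(K nor (P -> (Q -> ~V))) = ~F = T
Hence (B) is true.

(A) T / (B) T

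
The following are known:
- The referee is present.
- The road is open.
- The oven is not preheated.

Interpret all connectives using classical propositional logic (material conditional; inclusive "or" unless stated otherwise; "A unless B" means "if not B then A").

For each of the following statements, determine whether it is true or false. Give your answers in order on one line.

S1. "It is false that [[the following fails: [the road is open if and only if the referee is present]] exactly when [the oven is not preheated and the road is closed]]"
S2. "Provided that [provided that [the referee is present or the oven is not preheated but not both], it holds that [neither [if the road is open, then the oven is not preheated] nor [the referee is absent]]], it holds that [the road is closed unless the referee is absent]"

S1 F / S2 F

Let Q = "the road is closed" (F), P = "the referee is present" (T), R = "the oven is preheated" (F).

S1: Formalization: ~(~(~Q <-> P) <-> (~R & Q))

~Q = ~F = T
~Q <-> P = T <-> T = T
~(~Q <-> P) = ~T = F
~R = ~F = T
~R & Q = T & F = F
~(~Q <-> P) <-> (~R & Q) = F <-> F = T
~(~(~Q <-> P) <-> (~R & Q)) = ~T = F
Hence S1 is false.

S2: Formalization: ((P xor ~R) -> ((~Q -> ~R) nor ~P)) -> (Q | ~P)

~R = ~F = T
P xor ~R = T xor T = F
~Q = ~F = T
~R = ~F = T
~Q -> ~R = T -> T = T
~P = ~T = F
(~Q -> ~R) nor ~P = T nor F = F
(P xor ~R) -> ((~Q -> ~R) nor ~P) = F -> F = T
~P = ~T = F
Q | ~P = F | F = F
((P xor ~R) -> ((~Q -> ~R) nor ~P)) -> (Q | ~P) = T -> F = F
Thus S2 is false.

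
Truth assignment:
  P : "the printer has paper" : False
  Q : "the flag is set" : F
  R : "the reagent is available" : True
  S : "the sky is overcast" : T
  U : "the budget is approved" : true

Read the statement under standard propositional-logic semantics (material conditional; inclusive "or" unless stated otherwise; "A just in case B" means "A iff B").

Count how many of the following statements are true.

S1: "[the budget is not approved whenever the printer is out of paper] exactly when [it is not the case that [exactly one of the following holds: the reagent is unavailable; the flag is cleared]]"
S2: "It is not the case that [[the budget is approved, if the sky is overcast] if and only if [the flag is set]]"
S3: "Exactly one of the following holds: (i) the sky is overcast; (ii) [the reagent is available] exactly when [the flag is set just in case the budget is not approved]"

2

S1: This is (not P -> not U) iff not (not R xor not Q).

not P = not False = True
not U = not True = False
not P -> not U = True -> False = False
not R = not True = False
not Q = not False = True
not R xor not Q = False xor True = True
not (not R xor not Q) = not True = False
(not P -> not U) iff not (not R xor not Q) = False iff False = True
Hence S1 is true.

S2: In symbols: not ((S -> U) iff Q)

S -> U = True -> True = True
(S -> U) iff Q = True iff False = False
not ((S -> U) iff Q) = not False = True
So S2 is true.

S3: In symbols: S xor (R iff (Q iff not U))

not U = not True = False
Q iff not U = False iff False = True
R iff (Q iff not U) = True iff True = True
S xor (R iff (Q iff not U)) = True xor True = False
Thus S3 is false.

2 of the 3 statements are true.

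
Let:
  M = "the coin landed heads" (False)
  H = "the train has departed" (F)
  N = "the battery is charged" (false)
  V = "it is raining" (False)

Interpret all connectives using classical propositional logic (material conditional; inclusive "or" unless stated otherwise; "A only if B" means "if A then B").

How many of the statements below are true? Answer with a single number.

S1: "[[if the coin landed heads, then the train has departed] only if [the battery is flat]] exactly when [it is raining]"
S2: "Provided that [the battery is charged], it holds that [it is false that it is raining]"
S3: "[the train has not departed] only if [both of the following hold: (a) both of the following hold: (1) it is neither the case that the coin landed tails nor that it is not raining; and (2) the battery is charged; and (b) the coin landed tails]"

1

S1: Parsed as ((M -> H) -> ~N) <-> V

M -> H = F -> F = T
~N = ~F = T
(M -> H) -> ~N = T -> T = T
((M -> H) -> ~N) <-> V = T <-> F = F
So S1 is false.

S2: In symbols: N -> ~V

~V = ~F = T
N -> ~V = F -> T = T
Hence S2 is true.

S3: In symbols: ~H -> (((~M nor ~V) & N) & ~M)

~H = ~F = T
~M = ~F = T
~V = ~F = T
~M nor ~V = T nor T = F
(~M nor ~V) & N = F & F = F
~M = ~F = T
((~M nor ~V) & N) & ~M = F & T = F
~H -> (((~M nor ~V) & N) & ~M) = T -> F = F
Thus S3 is false.

1 of the 3 statements is true (S2).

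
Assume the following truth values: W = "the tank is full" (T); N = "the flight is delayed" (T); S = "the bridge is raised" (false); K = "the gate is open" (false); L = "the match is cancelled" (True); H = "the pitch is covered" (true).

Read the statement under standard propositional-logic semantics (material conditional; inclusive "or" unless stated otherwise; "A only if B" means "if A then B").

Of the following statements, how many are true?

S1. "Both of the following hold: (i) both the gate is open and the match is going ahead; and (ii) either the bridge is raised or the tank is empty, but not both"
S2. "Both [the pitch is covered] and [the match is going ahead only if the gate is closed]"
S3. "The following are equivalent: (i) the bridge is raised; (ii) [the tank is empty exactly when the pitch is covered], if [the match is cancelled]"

2

S1: Formalization: (K ∧ ¬L) ∧ (S ⊕ ¬W)

¬L = ¬T = F
K ∧ ¬L = F ∧ F = F
¬W = ¬T = F
S ⊕ ¬W = F ⊕ F = F
(K ∧ ¬L) ∧ (S ⊕ ¬W) = F ∧ F = F
So S1 is false.

S2: Parsed as H ∧ (¬L → ¬K)

¬L = ¬T = F
¬K = ¬F = T
¬L → ¬K = F → T = T
H ∧ (¬L → ¬K) = T ∧ T = T
Hence S2 is true.

S3: In symbols: S ↔ (L → (¬W ↔ H))

¬W = ¬T = F
¬W ↔ H = F ↔ T = F
L → (¬W ↔ H) = T → F = F
S ↔ (L → (¬W ↔ H)) = F ↔ F = T
Thus S3 is true.

Count: 2.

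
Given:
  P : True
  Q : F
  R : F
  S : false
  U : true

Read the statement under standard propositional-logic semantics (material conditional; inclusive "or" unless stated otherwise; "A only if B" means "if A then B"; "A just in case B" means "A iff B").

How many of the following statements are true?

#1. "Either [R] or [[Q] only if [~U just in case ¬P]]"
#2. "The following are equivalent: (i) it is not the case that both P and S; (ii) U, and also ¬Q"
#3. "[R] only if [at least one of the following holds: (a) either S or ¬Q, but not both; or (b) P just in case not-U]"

#1: In symbols: R or (Q -> (not U iff not P))

not U = not True = False
not P = not True = False
not U iff not P = False iff False = True
Q -> (not U iff not P) = False -> True = True
R or (Q -> (not U iff not P)) = False or True = True
Thus #1 is true.

#2: Formalization: (P nand S) iff (U and not Q)

P nand S = True nand False = True
not Q = not False = True
U and not Q = True and True = True
(P nand S) iff (U and not Q) = True iff True = True
Thus #2 is true.

#3: Parsed as R -> ((S xor not Q) or (P iff not U))

not Q = not False = True
S xor not Q = False xor True = True
not U = not True = False
P iff not U = True iff False = False
(S xor not Q) or (P iff not U) = True or False = True
R -> ((S xor not Q) or (P iff not U)) = False -> True = True
Hence #3 is true.

True statements: 3 (#1, #2, #3).

3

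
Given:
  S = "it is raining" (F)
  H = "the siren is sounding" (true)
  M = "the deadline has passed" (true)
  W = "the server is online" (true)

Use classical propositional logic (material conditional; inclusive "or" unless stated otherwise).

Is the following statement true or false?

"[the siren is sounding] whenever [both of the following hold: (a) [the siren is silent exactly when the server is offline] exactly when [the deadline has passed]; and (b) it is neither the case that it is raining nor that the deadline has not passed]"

true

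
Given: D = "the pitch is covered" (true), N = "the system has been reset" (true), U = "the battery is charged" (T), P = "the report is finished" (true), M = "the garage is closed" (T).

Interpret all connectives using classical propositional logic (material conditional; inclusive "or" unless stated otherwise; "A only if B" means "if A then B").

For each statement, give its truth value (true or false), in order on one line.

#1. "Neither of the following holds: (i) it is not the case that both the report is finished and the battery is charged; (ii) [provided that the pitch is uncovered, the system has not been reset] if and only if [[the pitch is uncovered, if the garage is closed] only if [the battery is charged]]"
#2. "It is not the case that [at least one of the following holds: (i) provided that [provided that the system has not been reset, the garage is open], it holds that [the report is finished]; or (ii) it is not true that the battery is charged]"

#1 false, #2 false

#1: Parsed as (P ↑ U) ↓ ((¬D → ¬N) ↔ ((M → ¬D) → U))

P ↑ U = T ↑ T = F
¬D = ¬T = F
¬N = ¬T = F
¬D → ¬N = F → F = T
¬D = ¬T = F
M → ¬D = T → F = F
(M → ¬D) → U = F → T = T
(¬D → ¬N) ↔ ((M → ¬D) → U) = T ↔ T = T
(P ↑ U) ↓ ((¬D → ¬N) ↔ ((M → ¬D) → U)) = F ↓ T = F
Hence #1 is false.

#2: In symbols: ¬(((¬N → ¬M) → P) ∨ ¬U)

¬N = ¬T = F
¬M = ¬T = F
¬N → ¬M = F → F = T
(¬N → ¬M) → P = T → T = T
¬U = ¬T = F
((¬N → ¬M) → P) ∨ ¬U = T ∨ F = T
¬(((¬N → ¬M) → P) ∨ ¬U) = ¬T = F
Thus #2 is false.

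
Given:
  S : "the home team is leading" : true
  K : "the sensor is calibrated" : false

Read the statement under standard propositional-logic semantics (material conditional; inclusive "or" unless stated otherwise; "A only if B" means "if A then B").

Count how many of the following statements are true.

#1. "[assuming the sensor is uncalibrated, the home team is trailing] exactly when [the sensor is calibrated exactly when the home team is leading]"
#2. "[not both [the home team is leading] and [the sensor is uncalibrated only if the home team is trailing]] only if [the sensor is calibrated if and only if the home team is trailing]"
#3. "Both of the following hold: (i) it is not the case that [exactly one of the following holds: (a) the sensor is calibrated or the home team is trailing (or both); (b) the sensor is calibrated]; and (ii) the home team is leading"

3

#1: Formalization: (¬K → ¬S) ↔ (K ↔ S)

¬K = ¬F = T
¬S = ¬T = F
¬K → ¬S = T → F = F
K ↔ S = F ↔ T = F
(¬K → ¬S) ↔ (K ↔ S) = F ↔ F = T
Thus #1 is true.

#2: In symbols: (S ↑ (¬K → ¬S)) → (K ↔ ¬S)

¬K = ¬F = T
¬S = ¬T = F
¬K → ¬S = T → F = F
S ↑ (¬K → ¬S) = T ↑ F = T
¬S = ¬T = F
K ↔ ¬S = F ↔ F = T
(S ↑ (¬K → ¬S)) → (K ↔ ¬S) = T → T = T
Thus #2 is true.

#3: Parsed as ¬((K ∨ ¬S) ⊕ K) ∧ S

¬S = ¬T = F
K ∨ ¬S = F ∨ F = F
(K ∨ ¬S) ⊕ K = F ⊕ F = F
¬((K ∨ ¬S) ⊕ K) = ¬F = T
¬((K ∨ ¬S) ⊕ K) ∧ S = T ∧ T = T
Thus #3 is true.

3 of the 3 statements are true (#1, #2, #3).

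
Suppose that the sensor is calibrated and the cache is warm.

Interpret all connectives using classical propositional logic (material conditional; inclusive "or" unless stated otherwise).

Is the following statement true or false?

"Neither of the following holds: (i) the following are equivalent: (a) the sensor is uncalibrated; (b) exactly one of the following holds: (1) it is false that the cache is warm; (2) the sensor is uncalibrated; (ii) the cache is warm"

Let S = "the sensor is calibrated" (T), G = "the cache is warm" (T).
Formalization: (¬S ↔ (¬G ⊕ ¬S)) ↓ G

¬S = ¬T = F
¬G = ¬T = F
¬S = ¬T = F
¬G ⊕ ¬S = F ⊕ F = F
¬S ↔ (¬G ⊕ ¬S) = F ↔ F = T
(¬S ↔ (¬G ⊕ ¬S)) ↓ G = T ↓ T = F

false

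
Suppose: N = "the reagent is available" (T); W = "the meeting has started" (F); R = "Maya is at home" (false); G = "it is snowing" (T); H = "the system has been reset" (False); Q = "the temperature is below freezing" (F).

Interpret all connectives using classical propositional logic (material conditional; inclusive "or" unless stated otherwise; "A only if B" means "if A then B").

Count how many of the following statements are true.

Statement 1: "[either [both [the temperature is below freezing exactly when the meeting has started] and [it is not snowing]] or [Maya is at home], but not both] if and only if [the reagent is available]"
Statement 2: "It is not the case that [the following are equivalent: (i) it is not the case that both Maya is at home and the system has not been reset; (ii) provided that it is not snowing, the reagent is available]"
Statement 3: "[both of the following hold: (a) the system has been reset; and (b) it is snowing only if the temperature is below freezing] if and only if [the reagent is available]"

0

Statement 1: This is (((Q iff W) and not G) xor R) iff N.

Q iff W = False iff False = True
not G = not True = False
(Q iff W) and not G = True and False = False
((Q iff W) and not G) xor R = False xor False = False
(((Q iff W) and not G) xor R) iff N = False iff True = False
So Statement 1 is false.

Statement 2: This is not ((R nand not H) iff (not G -> N)).

not H = not False = True
R nand not H = False nand True = True
not G = not True = False
not G -> N = False -> True = True
(R nand not H) iff (not G -> N) = True iff True = True
not ((R nand not H) iff (not G -> N)) = not True = False
Hence Statement 2 is false.

Statement 3: Formalization: (H and (G -> Q)) iff N

G -> Q = True -> False = False
H and (G -> Q) = False and False = False
(H and (G -> Q)) iff N = False iff True = False
Hence Statement 3 is false.

Count: 0.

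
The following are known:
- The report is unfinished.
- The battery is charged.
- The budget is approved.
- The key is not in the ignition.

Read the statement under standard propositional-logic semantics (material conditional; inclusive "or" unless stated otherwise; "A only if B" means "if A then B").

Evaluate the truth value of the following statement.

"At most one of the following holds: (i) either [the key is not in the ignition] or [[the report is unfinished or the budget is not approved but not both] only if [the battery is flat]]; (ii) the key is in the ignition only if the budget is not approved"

The statement is false.

Let V = "the key is in the ignition" (F), Q = "the report is finished" (F), L = "the budget is approved" (T), M = "the battery is charged" (T).
Formalization: (~V | ((~Q xor ~L) -> ~M)) nand (V -> ~L)

~V = ~F = T
~Q = ~F = T
~L = ~T = F
~Q xor ~L = T xor F = T
~M = ~T = F
(~Q xor ~L) -> ~M = T -> F = F
~V | ((~Q xor ~L) -> ~M) = T | F = T
~L = ~T = F
V -> ~L = F -> F = T
(~V | ((~Q xor ~L) -> ~M)) nand (V -> ~L) = T nand T = F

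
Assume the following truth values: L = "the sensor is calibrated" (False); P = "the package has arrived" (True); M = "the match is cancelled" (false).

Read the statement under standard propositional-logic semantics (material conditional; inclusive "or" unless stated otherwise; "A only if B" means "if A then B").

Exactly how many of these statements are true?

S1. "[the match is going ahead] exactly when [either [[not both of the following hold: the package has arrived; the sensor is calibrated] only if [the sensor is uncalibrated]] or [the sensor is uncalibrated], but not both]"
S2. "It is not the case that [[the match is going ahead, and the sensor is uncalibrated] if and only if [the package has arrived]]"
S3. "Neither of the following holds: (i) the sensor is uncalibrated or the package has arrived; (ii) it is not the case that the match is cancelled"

S1: Parsed as ¬M ↔ (((P ↑ L) → ¬L) ⊕ ¬L)

¬M = ¬F = T
P ↑ L = T ↑ F = T
¬L = ¬F = T
(P ↑ L) → ¬L = T → T = T
¬L = ¬F = T
((P ↑ L) → ¬L) ⊕ ¬L = T ⊕ T = F
¬M ↔ (((P ↑ L) → ¬L) ⊕ ¬L) = T ↔ F = F
Thus S1 is false.

S2: This is ¬((¬M ∧ ¬L) ↔ P).

¬M = ¬F = T
¬L = ¬F = T
¬M ∧ ¬L = T ∧ T = T
(¬M ∧ ¬L) ↔ P = T ↔ T = T
¬((¬M ∧ ¬L) ↔ P) = ¬T = F
So S2 is false.

S3: Formalization: (¬L ∨ P) ↓ ¬M

¬L = ¬F = T
¬L ∨ P = T ∨ T = T
¬M = ¬F = T
(¬L ∨ P) ↓ ¬M = T ↓ T = F
Hence S3 is false.

True statements: 0 (none).

0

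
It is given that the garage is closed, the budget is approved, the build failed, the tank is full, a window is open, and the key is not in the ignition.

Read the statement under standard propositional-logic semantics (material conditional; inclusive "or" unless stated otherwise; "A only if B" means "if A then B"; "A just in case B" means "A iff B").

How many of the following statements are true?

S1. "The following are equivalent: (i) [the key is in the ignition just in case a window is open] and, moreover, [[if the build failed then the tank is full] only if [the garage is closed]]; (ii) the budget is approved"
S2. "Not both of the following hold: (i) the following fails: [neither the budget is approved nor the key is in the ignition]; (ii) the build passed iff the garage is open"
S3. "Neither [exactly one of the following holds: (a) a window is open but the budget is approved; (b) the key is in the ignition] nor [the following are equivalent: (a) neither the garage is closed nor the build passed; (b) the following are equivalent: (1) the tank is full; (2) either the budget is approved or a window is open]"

Let V = "the key is in the ignition" (F), U = "a window is open" (T), R = "the build passed" (F), S = "the tank is full" (T), P = "the garage is closed" (T), Q = "the budget is approved" (T).

S1: In symbols: ((V <-> U) & ((~R -> S) -> P)) <-> Q

V <-> U = F <-> T = F
~R = ~F = T
~R -> S = T -> T = T
(~R -> S) -> P = T -> T = T
(V <-> U) & ((~R -> S) -> P) = F & T = F
((V <-> U) & ((~R -> S) -> P)) <-> Q = F <-> T = F
Thus S1 is false.

S2: Formalization: ~(Q nor V) nand (R <-> ~P)

Q nor V = T nor F = F
~(Q nor V) = ~F = T
~P = ~T = F
R <-> ~P = F <-> F = T
~(Q nor V) nand (R <-> ~P) = T nand T = F
Hence S2 is false.

S3: Parsed as ((U & Q) xor V) nor ((P nor R) <-> (S <-> (Q | U)))

U & Q = T & T = T
(U & Q) xor V = T xor F = T
P nor R = T nor F = F
Q | U = T | T = T
S <-> (Q | U) = T <-> T = T
(P nor R) <-> (S <-> (Q | U)) = F <-> T = F
((U & Q) xor V) nor ((P nor R) <-> (S <-> (Q | U))) = T nor F = F
So S3 is false.

Count: 0.

0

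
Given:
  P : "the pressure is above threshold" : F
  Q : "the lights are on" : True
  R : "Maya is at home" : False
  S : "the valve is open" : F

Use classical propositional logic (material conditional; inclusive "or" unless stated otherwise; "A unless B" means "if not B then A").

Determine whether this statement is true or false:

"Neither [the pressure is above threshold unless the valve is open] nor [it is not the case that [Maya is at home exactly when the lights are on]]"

False.

This is (P | S) nor ~(R <-> Q).

P | S = F | F = F
R <-> Q = F <-> T = F
~(R <-> Q) = ~F = T
(P | S) nor ~(R <-> Q) = F nor T = F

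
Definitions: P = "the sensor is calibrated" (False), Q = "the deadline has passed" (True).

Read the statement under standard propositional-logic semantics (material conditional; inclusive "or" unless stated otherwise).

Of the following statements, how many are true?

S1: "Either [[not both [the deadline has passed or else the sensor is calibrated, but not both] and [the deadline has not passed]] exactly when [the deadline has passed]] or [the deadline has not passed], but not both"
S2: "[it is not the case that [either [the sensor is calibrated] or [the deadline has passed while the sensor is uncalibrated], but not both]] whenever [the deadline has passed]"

1

S1: Parsed as (((Q ⊕ P) ↑ ¬Q) ↔ Q) ⊕ ¬Q

Q ⊕ P = T ⊕ F = T
¬Q = ¬T = F
(Q ⊕ P) ↑ ¬Q = T ↑ F = T
((Q ⊕ P) ↑ ¬Q) ↔ Q = T ↔ T = T
¬Q = ¬T = F
(((Q ⊕ P) ↑ ¬Q) ↔ Q) ⊕ ¬Q = T ⊕ F = T
Hence S1 is true.

S2: This is Q → ¬(P ⊕ (Q ∧ ¬P)).

¬P = ¬F = T
Q ∧ ¬P = T ∧ T = T
P ⊕ (Q ∧ ¬P) = F ⊕ T = T
¬(P ⊕ (Q ∧ ¬P)) = ¬T = F
Q → ¬(P ⊕ (Q ∧ ¬P)) = T → F = F
Hence S2 is false.

1 of the 2 statements is true (S1).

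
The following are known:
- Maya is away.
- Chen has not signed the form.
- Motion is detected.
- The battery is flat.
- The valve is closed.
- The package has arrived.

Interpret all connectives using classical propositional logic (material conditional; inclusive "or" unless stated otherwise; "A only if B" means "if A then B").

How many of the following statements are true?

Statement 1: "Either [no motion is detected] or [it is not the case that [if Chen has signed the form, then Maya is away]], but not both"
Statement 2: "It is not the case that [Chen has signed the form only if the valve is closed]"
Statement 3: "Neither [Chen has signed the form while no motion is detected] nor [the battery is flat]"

0

Let U = "motion is detected" (True), W = "Chen has signed the form" (False), K = "Maya is at home" (False), N = "the valve is open" (False), M = "the battery is charged" (False).

Statement 1: In symbols: not U xor not (W -> not K)

not U = not True = False
not K = not False = True
W -> not K = False -> True = True
not (W -> not K) = not True = False
not U xor not (W -> not K) = False xor False = False
Hence Statement 1 is false.

Statement 2: Parsed as not (W -> not N)

not N = not False = True
W -> not N = False -> True = True
not (W -> not N) = not True = False
So Statement 2 is false.

Statement 3: This is (W and not U) nor not M.

not U = not True = False
W and not U = False and False = False
not M = not False = True
(W and not U) nor not M = False nor True = False
Thus Statement 3 is false.

True statements: 0 (none).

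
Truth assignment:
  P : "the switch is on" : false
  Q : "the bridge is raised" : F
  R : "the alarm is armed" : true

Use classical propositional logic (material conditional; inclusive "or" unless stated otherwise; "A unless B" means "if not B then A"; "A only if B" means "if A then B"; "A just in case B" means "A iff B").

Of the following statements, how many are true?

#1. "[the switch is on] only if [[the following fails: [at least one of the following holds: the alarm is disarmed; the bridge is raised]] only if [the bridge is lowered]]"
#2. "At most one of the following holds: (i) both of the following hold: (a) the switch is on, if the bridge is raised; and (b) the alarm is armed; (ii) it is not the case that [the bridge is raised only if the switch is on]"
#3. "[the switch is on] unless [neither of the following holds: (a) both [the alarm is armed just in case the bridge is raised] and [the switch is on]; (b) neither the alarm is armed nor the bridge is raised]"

3

#1: Formalization: P -> (not (not R or Q) -> not Q)

not R = not True = False
not R or Q = False or False = False
not (not R or Q) = not False = True
not Q = not False = True
not (not R or Q) -> not Q = True -> True = True
P -> (not (not R or Q) -> not Q) = False -> True = True
So #1 is true.

#2: In symbols: ((Q -> P) and R) nand not (Q -> P)

Q -> P = False -> False = True
(Q -> P) and R = True and True = True
Q -> P = False -> False = True
not (Q -> P) = not True = False
((Q -> P) and R) nand not (Q -> P) = True nand False = True
Thus #2 is true.

#3: In symbols: P or (((R iff Q) and P) nor (R nor Q))

R iff Q = True iff False = False
(R iff Q) and P = False and False = False
R nor Q = True nor False = False
((R iff Q) and P) nor (R nor Q) = False nor False = True
P or (((R iff Q) and P) nor (R nor Q)) = False or True = True
Hence #3 is true.

3 of the 3 statements are true (#1, #2, #3).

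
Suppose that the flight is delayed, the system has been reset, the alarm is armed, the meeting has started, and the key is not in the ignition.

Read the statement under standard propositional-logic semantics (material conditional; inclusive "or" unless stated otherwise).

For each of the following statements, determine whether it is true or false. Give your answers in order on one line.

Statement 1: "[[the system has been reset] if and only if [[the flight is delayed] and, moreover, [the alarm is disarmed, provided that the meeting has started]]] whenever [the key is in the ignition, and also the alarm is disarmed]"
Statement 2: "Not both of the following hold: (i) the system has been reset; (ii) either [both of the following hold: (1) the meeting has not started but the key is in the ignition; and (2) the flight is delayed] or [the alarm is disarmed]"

Let U = "the key is in the ignition" (F), R = "the alarm is armed" (T), Q = "the system has been reset" (T), P = "the flight is delayed" (T), S = "the meeting has started" (T).

Statement 1: Formalization: (U ∧ ¬R) → (Q ↔ (P ∧ (S → ¬R)))

¬R = ¬T = F
U ∧ ¬R = F ∧ F = F
¬R = ¬T = F
S → ¬R = T → F = F
P ∧ (S → ¬R) = T ∧ F = F
Q ↔ (P ∧ (S → ¬R)) = T ↔ F = F
(U ∧ ¬R) → (Q ↔ (P ∧ (S → ¬R))) = F → F = T
Thus Statement 1 is true.

Statement 2: In symbols: Q ↑ (((¬S ∧ U) ∧ P) ∨ ¬R)

¬S = ¬T = F
¬S ∧ U = F ∧ F = F
(¬S ∧ U) ∧ P = F ∧ T = F
¬R = ¬T = F
((¬S ∧ U) ∧ P) ∨ ¬R = F ∨ F = F
Q ↑ (((¬S ∧ U) ∧ P) ∨ ¬R) = T ↑ F = T
Thus Statement 2 is true.

Statement 1 True, Statement 2 True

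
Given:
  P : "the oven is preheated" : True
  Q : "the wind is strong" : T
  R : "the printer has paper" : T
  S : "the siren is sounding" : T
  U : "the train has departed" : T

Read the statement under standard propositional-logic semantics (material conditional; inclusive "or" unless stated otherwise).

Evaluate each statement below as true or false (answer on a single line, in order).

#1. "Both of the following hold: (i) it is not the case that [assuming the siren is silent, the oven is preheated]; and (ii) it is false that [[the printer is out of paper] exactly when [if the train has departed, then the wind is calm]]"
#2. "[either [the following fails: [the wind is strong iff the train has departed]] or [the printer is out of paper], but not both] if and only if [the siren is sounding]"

#1 false / #2 false

#1: Formalization: ¬(¬S → P) ∧ ¬(¬R ↔ (U → ¬Q))

¬S = ¬T = F
¬S → P = F → T = T
¬(¬S → P) = ¬T = F
¬R = ¬T = F
¬Q = ¬T = F
U → ¬Q = T → F = F
¬R ↔ (U → ¬Q) = F ↔ F = T
¬(¬R ↔ (U → ¬Q)) = ¬T = F
¬(¬S → P) ∧ ¬(¬R ↔ (U → ¬Q)) = F ∧ F = F
Thus #1 is false.

#2: Formalization: (¬(Q ↔ U) ⊕ ¬R) ↔ S

Q ↔ U = T ↔ T = T
¬(Q ↔ U) = ¬T = F
¬R = ¬T = F
¬(Q ↔ U) ⊕ ¬R = F ⊕ F = F
(¬(Q ↔ U) ⊕ ¬R) ↔ S = F ↔ T = F
So #2 is false.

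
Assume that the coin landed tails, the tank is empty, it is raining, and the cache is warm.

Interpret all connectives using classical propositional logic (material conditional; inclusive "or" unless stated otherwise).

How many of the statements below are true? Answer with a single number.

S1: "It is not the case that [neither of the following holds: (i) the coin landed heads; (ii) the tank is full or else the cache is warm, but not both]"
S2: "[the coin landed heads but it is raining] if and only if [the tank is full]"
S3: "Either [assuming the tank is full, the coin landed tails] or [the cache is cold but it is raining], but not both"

Let P = "the coin landed heads" (F), Q = "the tank is full" (F), S = "the cache is warm" (T), R = "it is raining" (T).

S1: Parsed as ¬(P ↓ (Q ⊕ S))

Q ⊕ S = F ⊕ T = T
P ↓ (Q ⊕ S) = F ↓ T = F
¬(P ↓ (Q ⊕ S)) = ¬F = T
So S1 is true.

S2: This is (P ∧ R) ↔ Q.

P ∧ R = F ∧ T = F
(P ∧ R) ↔ Q = F ↔ F = T
Thus S2 is true.

S3: In symbols: (Q → ¬P) ⊕ (¬S ∧ R)

¬P = ¬F = T
Q → ¬P = F → T = T
¬S = ¬T = F
¬S ∧ R = F ∧ T = F
(Q → ¬P) ⊕ (¬S ∧ R) = T ⊕ F = T
Thus S3 is true.

True statements: 3 (S1, S2, S3).

3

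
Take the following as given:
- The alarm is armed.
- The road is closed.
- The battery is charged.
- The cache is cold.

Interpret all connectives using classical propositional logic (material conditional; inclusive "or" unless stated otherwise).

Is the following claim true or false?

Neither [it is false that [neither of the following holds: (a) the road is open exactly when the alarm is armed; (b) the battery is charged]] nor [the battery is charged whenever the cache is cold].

Let L = "the road is closed" (T), P = "the alarm is armed" (T), U = "the battery is charged" (T), V = "the cache is warm" (F).
Parsed as ¬((¬L ↔ P) ↓ U) ↓ (¬V → U)

¬L = ¬T = F
¬L ↔ P = F ↔ T = F
(¬L ↔ P) ↓ U = F ↓ T = F
¬((¬L ↔ P) ↓ U) = ¬F = T
¬V = ¬F = T
¬V → U = T → T = T
¬((¬L ↔ P) ↓ U) ↓ (¬V → U) = T ↓ T = F

The statement is false.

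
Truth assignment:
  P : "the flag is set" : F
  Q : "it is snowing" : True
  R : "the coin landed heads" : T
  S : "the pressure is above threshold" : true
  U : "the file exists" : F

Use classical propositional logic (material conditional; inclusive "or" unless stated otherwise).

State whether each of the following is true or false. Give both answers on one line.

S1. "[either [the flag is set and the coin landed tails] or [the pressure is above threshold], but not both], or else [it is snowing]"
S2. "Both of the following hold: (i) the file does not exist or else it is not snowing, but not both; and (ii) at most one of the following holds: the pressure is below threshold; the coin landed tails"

S1 True / S2 True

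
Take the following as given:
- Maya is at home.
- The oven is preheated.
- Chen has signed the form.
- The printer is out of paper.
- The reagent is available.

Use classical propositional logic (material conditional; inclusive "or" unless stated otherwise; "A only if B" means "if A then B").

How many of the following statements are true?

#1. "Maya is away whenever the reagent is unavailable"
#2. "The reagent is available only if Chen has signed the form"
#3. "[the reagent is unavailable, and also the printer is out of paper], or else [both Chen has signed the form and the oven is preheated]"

Let U = "the reagent is available" (True), P = "Maya is at home" (True), R = "Chen has signed the form" (True), S = "the printer has paper" (False), Q = "the oven is preheated" (True).

#1: Formalization: not U -> not P

not U = not True = False
not P = not True = False
not U -> not P = False -> False = True
Hence #1 is true.

#2: Formalization: U -> R

U -> R = True -> True = True
Thus #2 is true.

#3: In symbols: (not U and not S) or (R and Q)

not U = not True = False
not S = not False = True
not U and not S = False and True = False
R and Q = True and True = True
(not U and not S) or (R and Q) = False or True = True
So #3 is true.

3 of the 3 statements are true.

3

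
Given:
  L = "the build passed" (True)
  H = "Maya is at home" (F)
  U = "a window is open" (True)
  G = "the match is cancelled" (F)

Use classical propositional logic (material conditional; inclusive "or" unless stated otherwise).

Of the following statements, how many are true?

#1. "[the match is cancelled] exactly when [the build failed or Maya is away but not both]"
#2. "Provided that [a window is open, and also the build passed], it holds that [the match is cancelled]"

#1: In symbols: G iff (not L xor not H)

not L = not True = False
not H = not False = True
not L xor not H = False xor True = True
G iff (not L xor not H) = False iff True = False
So #1 is false.

#2: In symbols: (U and L) -> G

U and L = True and True = True
(U and L) -> G = True -> False = False
So #2 is false.

True statements: 0 (none).

0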